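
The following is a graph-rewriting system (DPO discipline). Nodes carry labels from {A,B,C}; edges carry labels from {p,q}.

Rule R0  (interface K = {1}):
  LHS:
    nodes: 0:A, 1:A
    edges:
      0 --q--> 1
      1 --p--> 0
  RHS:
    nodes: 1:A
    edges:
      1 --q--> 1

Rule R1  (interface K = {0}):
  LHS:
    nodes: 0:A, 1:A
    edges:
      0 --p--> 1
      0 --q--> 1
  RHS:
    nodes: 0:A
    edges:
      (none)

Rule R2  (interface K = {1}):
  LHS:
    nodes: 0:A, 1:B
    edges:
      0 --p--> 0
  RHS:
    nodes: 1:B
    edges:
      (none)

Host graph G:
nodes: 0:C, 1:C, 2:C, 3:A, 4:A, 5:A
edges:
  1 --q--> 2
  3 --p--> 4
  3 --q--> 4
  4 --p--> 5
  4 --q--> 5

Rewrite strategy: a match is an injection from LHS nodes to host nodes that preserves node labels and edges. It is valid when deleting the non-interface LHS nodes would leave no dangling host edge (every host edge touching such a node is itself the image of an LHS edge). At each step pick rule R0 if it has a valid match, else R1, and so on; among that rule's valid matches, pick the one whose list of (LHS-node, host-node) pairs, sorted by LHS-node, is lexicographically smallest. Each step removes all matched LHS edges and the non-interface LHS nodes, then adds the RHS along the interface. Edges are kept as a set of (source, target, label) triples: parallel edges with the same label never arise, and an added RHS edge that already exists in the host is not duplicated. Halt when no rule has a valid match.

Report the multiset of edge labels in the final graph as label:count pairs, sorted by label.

Answer: q:1

Derivation:
start.  V:6 E:5  edges: 1-q->2 3-p->4 3-q->4 4-p->5 4-q->5
1. fire R1 via {0↦4, 1↦5}  →  V:5 E:3  edges: 1-q->2 3-p->4 3-q->4
2. fire R1 via {0↦3, 1↦4}  →  V:4 E:1  edges: 1-q->2
halt: no rule applies after step 2
NF edges: [(1, 2, 'q')]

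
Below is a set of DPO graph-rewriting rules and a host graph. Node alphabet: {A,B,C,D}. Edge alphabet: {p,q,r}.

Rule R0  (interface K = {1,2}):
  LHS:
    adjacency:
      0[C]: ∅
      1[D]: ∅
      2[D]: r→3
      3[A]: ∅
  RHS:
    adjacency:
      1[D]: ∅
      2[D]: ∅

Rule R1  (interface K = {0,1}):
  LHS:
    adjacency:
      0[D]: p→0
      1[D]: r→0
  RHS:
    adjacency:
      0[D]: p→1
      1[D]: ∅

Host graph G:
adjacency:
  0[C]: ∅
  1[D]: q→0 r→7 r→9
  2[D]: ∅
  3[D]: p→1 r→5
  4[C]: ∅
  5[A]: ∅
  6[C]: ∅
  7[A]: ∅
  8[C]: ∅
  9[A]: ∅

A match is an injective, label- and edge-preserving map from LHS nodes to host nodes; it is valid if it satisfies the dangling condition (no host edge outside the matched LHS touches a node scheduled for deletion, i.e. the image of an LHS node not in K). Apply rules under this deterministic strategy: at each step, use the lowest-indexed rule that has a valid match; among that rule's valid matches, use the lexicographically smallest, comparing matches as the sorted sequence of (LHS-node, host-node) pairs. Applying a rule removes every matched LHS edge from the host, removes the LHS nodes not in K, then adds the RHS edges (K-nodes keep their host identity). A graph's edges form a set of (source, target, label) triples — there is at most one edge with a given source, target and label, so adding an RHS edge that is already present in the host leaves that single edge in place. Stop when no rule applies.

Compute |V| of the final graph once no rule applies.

initial: |V|=10 |E|=5  E = 1-q->0 1-r->7 1-r->9 3-p->1 3-r->5
step 1: apply R0 at {0↦4, 1↦1, 2↦3, 3↦5}  → |V|=8 |E|=4  E = 1-q->0 1-r->7 1-r->9 3-p->1
step 2: apply R0 at {0↦6, 1↦2, 2↦1, 3↦7}  → |V|=6 |E|=3  E = 1-q->0 1-r->9 3-p->1
step 3: apply R0 at {0↦8, 1↦2, 2↦1, 3↦9}  → |V|=4 |E|=2  E = 1-q->0 3-p->1
final graph: no rule applies after step 3
NF nodes: {0:C, 1:D, 2:D, 3:D}

Answer: 4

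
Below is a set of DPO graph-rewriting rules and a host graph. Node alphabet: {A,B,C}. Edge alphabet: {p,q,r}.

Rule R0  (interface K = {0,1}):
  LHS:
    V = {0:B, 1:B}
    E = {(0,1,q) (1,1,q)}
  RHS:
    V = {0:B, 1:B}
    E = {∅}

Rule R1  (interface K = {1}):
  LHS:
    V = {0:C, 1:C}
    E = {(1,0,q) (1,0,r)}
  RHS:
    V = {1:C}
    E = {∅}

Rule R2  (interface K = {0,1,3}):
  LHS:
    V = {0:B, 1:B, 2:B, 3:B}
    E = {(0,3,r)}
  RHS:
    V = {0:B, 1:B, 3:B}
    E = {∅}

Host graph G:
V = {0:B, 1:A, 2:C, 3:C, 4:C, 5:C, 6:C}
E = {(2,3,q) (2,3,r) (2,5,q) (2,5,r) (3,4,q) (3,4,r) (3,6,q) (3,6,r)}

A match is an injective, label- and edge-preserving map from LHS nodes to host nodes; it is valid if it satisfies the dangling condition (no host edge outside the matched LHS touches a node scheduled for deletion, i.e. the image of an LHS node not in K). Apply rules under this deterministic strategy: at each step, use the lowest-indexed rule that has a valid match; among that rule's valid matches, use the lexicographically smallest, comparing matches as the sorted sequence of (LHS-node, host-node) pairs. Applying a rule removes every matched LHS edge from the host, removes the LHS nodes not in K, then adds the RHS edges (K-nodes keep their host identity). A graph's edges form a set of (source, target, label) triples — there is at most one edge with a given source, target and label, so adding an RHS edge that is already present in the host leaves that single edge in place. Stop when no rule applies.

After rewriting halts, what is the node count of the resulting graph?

Answer: 3

Steps:
initial: |V|=7 |E|=8  E = 2-q->3 2-r->3 2-q->5 2-r->5 3-q->4 3-r->4 3-q->6 3-r->6
step 1: apply R1 at {0↦4, 1↦3}  → |V|=6 |E|=6  E = 2-q->3 2-r->3 2-q->5 2-r->5 3-q->6 3-r->6
step 2: apply R1 at {0↦5, 1↦2}  → |V|=5 |E|=4  E = 2-q->3 2-r->3 3-q->6 3-r->6
step 3: apply R1 at {0↦6, 1↦3}  → |V|=4 |E|=2  E = 2-q->3 2-r->3
step 4: apply R1 at {0↦3, 1↦2}  → |V|=3 |E|=0  E = ∅
final graph: no rule applies after step 4
NF nodes: {0:B, 1:A, 2:C}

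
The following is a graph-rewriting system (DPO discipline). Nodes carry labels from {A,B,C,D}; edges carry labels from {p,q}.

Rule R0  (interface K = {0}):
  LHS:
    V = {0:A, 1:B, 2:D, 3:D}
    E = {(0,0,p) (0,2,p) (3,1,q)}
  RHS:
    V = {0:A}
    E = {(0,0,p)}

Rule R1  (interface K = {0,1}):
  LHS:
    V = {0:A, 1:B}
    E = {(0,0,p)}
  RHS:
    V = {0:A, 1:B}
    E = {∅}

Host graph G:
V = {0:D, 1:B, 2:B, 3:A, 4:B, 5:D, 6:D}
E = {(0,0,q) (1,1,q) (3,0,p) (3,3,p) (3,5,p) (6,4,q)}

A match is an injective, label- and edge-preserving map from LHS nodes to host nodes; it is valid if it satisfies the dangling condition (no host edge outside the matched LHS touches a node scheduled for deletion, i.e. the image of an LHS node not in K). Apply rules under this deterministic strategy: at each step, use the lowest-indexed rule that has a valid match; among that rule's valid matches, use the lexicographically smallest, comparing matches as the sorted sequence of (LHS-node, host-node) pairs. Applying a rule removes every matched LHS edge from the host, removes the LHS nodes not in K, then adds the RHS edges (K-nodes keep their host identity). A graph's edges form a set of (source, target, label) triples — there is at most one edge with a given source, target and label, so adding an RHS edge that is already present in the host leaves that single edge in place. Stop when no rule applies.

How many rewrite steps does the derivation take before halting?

start.  V:7 E:6  edges: 0-q->0 1-q->1 3-p->0 3-p->3 3-p->5 6-q->4
1. fire R0 via {0↦3, 1↦4, 2↦5, 3↦6}  →  V:4 E:4  edges: 0-q->0 1-q->1 3-p->0 3-p->3
2. fire R1 via {0↦3, 1↦1}  →  V:4 E:3  edges: 0-q->0 1-q->1 3-p->0
halt: no rule applies after step 2

Answer: 2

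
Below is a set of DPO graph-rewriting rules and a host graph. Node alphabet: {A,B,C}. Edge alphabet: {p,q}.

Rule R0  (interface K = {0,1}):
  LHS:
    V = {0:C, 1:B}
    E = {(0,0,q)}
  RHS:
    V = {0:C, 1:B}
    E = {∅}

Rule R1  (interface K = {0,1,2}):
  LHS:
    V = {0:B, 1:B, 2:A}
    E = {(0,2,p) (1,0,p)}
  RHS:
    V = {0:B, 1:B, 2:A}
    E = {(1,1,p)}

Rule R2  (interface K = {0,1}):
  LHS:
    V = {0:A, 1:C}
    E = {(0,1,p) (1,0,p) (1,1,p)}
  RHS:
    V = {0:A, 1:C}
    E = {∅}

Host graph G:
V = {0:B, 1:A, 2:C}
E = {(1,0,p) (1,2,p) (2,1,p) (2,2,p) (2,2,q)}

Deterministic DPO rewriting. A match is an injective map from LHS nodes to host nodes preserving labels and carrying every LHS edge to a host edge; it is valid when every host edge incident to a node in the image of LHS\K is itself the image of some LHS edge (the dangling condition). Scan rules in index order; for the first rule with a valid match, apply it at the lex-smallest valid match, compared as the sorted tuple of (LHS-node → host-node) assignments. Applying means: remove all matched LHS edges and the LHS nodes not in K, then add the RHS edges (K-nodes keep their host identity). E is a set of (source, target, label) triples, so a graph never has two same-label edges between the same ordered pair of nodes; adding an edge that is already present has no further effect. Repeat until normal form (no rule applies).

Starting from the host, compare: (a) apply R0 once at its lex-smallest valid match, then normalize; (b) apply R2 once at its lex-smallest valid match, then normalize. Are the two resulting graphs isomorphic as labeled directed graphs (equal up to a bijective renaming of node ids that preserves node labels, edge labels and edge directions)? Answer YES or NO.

branch R0-first: apply at {0↦2, 1↦0} → |E|=4, then 1 more step(s) → NF |V|=3 |E|=1 V={0:B, 1:A, 2:C} E=1-p->0
branch R2-first: apply at {0↦1, 1↦2} → |E|=2, then 1 more step(s) → NF |V|=3 |E|=1 V={0:B, 1:A, 2:C} E=1-p->0
graphs isomorphic (equal up to label-preserving node renaming)

Answer: YES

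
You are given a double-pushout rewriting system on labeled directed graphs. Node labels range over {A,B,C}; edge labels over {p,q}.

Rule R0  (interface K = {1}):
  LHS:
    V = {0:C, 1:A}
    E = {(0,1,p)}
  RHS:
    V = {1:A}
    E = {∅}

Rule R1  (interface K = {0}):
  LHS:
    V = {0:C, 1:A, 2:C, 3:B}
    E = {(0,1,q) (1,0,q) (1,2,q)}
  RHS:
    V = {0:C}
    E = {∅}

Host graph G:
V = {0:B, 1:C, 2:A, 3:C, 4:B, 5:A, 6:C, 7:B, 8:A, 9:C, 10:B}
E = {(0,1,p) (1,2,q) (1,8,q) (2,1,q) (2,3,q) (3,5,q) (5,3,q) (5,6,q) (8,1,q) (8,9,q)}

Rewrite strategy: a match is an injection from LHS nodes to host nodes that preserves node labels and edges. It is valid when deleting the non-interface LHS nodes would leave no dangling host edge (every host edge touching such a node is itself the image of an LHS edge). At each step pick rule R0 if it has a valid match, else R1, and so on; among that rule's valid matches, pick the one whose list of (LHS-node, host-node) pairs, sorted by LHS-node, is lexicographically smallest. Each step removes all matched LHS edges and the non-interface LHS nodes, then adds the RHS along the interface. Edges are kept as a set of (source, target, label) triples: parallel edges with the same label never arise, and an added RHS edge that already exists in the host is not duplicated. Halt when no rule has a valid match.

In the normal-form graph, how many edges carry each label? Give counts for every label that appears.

[0] host  ⇒  11 nodes, 10 edges  {0-p->1 1-q->2 1-q->8 2-q->1 2-q->3 3-q->5 5-q->3 5-q->6 8-q->1 8-q->9}
[1] R1 @ {0↦1, 1↦8, 2↦9, 3↦4}  ⇒  8 nodes, 7 edges  {0-p->1 1-q->2 2-q->1 2-q->3 3-q->5 5-q->3 5-q->6}
[2] R1 @ {0↦3, 1↦5, 2↦6, 3↦7}  ⇒  5 nodes, 4 edges  {0-p->1 1-q->2 2-q->1 2-q->3}
[3] R1 @ {0↦1, 1↦2, 2↦3, 3↦10}  ⇒  2 nodes, 1 edges  {0-p->1}
normal form: no rule applies after step 3
NF edges: [(0, 1, 'p')]

Answer: p:1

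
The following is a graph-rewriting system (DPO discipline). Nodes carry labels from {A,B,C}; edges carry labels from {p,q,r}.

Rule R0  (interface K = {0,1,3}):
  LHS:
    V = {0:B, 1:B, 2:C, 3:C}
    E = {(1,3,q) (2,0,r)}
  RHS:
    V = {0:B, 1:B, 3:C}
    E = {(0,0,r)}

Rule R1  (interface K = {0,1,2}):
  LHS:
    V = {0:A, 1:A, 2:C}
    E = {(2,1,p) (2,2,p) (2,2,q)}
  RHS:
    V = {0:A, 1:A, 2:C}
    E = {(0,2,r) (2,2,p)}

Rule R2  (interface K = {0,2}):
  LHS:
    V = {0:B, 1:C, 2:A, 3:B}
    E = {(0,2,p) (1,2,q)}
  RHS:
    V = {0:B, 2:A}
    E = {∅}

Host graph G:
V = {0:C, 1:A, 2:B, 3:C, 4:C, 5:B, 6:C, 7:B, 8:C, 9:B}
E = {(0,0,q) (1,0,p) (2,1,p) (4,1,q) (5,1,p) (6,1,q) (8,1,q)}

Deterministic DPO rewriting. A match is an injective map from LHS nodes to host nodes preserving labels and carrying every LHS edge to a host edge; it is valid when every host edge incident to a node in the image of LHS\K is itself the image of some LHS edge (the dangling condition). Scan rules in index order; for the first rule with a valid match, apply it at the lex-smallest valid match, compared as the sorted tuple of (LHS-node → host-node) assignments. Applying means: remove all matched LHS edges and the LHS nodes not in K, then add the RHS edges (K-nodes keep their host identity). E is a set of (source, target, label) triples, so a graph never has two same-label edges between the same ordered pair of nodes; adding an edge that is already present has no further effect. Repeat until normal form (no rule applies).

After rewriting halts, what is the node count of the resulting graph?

Answer: 6

Steps:
start.  V:10 E:7  edges: 0-q->0 1-p->0 2-p->1 4-q->1 5-p->1 6-q->1 8-q->1
1. fire R2 via {0↦2, 1↦4, 2↦1, 3↦7}  →  V:8 E:5  edges: 0-q->0 1-p->0 5-p->1 6-q->1 8-q->1
2. fire R2 via {0↦5, 1↦6, 2↦1, 3↦2}  →  V:6 E:3  edges: 0-q->0 1-p->0 8-q->1
normal form: no rule applies after step 2
NF nodes: {0:C, 1:A, 3:C, 5:B, 8:C, 9:B}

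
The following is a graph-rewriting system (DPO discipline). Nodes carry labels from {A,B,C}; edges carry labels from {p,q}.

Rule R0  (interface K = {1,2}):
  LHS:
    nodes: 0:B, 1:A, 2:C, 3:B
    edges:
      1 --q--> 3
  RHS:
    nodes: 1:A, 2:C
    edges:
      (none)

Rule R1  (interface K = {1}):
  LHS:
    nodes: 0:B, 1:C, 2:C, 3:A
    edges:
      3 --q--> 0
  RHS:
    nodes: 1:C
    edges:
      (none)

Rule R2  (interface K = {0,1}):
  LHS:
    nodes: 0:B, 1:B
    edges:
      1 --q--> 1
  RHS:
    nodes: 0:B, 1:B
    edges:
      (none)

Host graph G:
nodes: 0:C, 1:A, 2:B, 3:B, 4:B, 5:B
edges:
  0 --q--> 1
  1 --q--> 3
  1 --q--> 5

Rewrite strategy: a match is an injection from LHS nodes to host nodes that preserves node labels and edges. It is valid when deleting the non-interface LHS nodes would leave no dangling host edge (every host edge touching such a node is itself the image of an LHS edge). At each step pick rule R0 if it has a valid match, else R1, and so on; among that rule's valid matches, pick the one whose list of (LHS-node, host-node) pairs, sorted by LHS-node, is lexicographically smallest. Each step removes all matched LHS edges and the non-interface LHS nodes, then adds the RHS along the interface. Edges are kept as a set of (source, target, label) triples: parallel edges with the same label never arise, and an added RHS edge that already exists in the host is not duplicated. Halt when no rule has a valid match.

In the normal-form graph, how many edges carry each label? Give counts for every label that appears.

Answer: q:1

Steps:
initial: |V|=6 |E|=3  E = 0-q->1 1-q->3 1-q->5
step 1: apply R0 at {0↦2, 1↦1, 2↦0, 3↦3}  → |V|=4 |E|=2  E = 0-q->1 1-q->5
step 2: apply R0 at {0↦4, 1↦1, 2↦0, 3↦5}  → |V|=2 |E|=1  E = 0-q->1
final graph: no rule applies after step 2
NF edges: [(0, 1, 'q')]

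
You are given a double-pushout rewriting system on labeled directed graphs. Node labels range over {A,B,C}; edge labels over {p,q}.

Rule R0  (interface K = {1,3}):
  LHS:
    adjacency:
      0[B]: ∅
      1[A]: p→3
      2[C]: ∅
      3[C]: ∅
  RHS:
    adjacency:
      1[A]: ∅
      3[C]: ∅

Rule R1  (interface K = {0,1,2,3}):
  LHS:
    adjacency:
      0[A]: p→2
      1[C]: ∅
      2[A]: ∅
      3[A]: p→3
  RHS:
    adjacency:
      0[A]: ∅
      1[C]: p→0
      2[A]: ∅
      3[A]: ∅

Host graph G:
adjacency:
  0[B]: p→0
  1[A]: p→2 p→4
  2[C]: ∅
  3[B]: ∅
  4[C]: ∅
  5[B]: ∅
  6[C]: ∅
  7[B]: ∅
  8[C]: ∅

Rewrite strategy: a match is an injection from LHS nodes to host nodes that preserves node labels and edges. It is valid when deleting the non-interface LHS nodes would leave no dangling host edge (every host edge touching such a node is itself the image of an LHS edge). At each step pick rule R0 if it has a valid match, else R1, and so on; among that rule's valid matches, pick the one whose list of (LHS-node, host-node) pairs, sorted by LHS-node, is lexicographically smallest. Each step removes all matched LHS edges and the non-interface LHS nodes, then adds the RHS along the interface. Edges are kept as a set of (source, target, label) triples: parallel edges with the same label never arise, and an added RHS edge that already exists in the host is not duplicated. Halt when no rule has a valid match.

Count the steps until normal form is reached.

start.  V:9 E:3  edges: 0-p->0 1-p->2 1-p->4
1. fire R0 via {0↦3, 1↦1, 2↦6, 3↦2}  →  V:7 E:2  edges: 0-p->0 1-p->4
2. fire R0 via {0↦5, 1↦1, 2↦2, 3↦4}  →  V:5 E:1  edges: 0-p->0
halt: no rule applies after step 2

Answer: 2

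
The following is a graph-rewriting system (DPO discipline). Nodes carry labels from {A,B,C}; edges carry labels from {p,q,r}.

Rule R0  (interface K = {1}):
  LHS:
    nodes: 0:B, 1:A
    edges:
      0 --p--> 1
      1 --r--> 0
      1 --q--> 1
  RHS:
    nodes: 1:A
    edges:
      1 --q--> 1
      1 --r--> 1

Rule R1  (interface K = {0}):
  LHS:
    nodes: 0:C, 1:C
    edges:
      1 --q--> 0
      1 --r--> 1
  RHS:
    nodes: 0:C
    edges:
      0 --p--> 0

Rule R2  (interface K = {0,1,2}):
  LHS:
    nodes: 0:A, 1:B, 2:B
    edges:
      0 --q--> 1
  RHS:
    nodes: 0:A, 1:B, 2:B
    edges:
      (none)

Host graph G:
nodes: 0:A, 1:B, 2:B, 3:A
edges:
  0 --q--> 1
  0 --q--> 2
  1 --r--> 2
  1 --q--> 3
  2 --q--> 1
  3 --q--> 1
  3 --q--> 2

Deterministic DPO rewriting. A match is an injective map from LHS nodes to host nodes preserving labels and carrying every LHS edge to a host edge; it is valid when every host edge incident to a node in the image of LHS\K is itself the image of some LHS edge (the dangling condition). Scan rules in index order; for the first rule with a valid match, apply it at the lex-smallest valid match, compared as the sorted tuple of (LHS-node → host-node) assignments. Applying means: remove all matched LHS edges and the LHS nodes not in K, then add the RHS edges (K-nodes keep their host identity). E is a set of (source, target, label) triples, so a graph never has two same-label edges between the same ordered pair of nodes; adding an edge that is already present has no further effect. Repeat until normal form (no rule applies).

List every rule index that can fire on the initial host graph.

R0: no valid match — LHS pattern not found
R1: no valid match — LHS pattern not found
R2: 4 valid matches — {0↦0, 1↦1, 2↦2}, {0↦0, 1↦2, 2↦1}, {0↦3, 1↦1, 2↦2} (+1 more)

Answer: [R2]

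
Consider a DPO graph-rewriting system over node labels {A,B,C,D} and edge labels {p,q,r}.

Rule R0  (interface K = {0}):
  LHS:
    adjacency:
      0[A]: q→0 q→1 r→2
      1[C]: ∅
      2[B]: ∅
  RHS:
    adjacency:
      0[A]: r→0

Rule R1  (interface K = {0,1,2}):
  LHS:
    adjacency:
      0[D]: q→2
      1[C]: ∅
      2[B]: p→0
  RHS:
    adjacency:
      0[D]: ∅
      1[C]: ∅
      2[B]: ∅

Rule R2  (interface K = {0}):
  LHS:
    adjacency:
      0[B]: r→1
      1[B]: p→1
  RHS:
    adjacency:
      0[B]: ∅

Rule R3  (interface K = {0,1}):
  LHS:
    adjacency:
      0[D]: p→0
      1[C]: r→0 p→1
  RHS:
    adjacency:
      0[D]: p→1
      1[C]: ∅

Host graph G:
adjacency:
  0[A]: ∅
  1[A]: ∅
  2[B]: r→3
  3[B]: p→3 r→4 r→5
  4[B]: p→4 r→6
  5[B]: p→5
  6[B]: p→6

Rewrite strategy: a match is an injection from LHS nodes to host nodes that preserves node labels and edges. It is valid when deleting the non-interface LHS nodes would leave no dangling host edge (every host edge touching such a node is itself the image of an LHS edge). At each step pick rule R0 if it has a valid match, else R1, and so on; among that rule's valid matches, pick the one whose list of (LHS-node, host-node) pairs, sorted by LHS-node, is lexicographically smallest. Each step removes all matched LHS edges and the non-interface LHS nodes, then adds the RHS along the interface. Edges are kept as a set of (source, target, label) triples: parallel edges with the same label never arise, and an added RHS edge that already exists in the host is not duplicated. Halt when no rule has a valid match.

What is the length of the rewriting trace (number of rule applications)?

initial: |V|=7 |E|=8  E = 2-r->3 3-p->3 3-r->4 3-r->5 4-p->4 4-r->6 5-p->5 6-p->6
step 1: apply R2 at {0↦3, 1↦5}  → |V|=6 |E|=6  E = 2-r->3 3-p->3 3-r->4 4-p->4 4-r->6 6-p->6
step 2: apply R2 at {0↦4, 1↦6}  → |V|=5 |E|=4  E = 2-r->3 3-p->3 3-r->4 4-p->4
step 3: apply R2 at {0↦3, 1↦4}  → |V|=4 |E|=2  E = 2-r->3 3-p->3
step 4: apply R2 at {0↦2, 1↦3}  → |V|=3 |E|=0  E = ∅
final graph: no rule applies after step 4

Answer: 4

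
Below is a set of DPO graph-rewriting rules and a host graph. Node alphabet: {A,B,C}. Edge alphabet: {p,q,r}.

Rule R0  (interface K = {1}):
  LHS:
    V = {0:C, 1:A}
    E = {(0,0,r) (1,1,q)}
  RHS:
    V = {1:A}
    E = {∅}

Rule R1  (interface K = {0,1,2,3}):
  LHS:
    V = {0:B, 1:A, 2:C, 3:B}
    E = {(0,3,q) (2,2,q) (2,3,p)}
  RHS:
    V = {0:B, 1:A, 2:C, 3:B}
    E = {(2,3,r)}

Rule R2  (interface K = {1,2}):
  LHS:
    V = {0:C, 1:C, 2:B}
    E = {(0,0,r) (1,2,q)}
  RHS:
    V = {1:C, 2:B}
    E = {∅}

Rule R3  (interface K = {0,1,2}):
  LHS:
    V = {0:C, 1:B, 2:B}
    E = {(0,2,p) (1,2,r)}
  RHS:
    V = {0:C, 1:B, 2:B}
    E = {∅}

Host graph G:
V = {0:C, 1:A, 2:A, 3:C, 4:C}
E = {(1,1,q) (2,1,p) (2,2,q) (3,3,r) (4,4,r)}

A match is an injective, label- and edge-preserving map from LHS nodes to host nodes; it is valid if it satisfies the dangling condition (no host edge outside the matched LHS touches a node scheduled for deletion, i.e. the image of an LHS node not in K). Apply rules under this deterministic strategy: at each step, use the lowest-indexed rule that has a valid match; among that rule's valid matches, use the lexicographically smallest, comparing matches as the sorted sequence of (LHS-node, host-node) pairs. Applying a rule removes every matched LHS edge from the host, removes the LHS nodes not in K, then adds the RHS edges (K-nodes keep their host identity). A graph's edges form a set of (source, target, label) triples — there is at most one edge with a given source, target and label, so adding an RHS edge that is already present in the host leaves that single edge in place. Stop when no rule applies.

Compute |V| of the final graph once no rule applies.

initial: |V|=5 |E|=5  E = 1-q->1 2-p->1 2-q->2 3-r->3 4-r->4
step 1: apply R0 at {0↦3, 1↦1}  → |V|=4 |E|=3  E = 2-p->1 2-q->2 4-r->4
step 2: apply R0 at {0↦4, 1↦2}  → |V|=3 |E|=1  E = 2-p->1
halt: no rule applies after step 2
NF nodes: {0:C, 1:A, 2:A}

Answer: 3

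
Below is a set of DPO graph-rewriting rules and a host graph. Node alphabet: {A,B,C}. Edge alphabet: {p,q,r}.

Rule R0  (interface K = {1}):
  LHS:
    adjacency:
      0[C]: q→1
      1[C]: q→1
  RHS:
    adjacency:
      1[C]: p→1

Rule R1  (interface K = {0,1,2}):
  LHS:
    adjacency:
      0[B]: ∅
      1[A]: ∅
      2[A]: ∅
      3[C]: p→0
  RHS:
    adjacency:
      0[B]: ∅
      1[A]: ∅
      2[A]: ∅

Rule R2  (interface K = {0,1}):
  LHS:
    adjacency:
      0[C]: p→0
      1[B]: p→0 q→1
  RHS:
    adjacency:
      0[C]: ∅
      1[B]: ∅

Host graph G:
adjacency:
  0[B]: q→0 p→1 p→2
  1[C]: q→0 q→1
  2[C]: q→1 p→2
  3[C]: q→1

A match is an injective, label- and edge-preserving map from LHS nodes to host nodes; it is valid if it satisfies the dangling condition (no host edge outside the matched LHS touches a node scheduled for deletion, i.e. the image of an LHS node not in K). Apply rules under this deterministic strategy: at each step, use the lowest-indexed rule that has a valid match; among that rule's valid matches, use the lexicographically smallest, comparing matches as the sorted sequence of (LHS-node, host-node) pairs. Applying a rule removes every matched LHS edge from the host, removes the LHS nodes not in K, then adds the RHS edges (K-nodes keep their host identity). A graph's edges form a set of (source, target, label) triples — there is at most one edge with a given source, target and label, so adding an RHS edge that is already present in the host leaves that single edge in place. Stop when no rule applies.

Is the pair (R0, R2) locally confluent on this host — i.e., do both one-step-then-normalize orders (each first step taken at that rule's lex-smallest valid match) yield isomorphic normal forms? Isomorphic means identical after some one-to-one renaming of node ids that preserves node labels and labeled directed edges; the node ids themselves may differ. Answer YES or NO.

Answer: NO

Steps:
branch R0-first: apply at {0↦3, 1↦1} → |E|=7, then 1 more step(s) → NF |V|=3 |E|=4 V={0:B, 1:C, 2:C} E=0-p->2 1-q->0 2-q->1 2-p->2
branch R2-first: apply at {0↦2, 1↦0} → |E|=5, then 1 more step(s) → NF |V|=3 |E|=4 V={0:B, 1:C, 3:C} E=0-p->1 1-q->0 1-p->1 3-q->1
graphs not isomorphic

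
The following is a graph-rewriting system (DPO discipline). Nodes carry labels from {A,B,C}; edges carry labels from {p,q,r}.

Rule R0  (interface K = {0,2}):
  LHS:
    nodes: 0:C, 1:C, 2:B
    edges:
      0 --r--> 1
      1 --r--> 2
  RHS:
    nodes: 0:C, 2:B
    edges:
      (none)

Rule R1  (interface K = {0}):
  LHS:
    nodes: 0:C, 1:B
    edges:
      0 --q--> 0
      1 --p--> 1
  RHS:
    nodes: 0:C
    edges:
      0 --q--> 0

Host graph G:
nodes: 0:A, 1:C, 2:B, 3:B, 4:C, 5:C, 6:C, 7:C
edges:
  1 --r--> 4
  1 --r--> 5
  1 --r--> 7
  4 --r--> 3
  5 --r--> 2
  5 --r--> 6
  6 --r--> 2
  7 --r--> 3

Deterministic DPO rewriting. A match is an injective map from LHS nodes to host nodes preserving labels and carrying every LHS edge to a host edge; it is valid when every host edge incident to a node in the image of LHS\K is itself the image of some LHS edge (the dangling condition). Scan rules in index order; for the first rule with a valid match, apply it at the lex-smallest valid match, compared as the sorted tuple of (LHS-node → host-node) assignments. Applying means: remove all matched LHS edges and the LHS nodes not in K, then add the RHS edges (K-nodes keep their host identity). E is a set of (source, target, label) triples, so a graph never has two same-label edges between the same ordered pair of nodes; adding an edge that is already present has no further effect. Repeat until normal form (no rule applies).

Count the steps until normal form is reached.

initial: |V|=8 |E|=8  E = 1-r->4 1-r->5 1-r->7 4-r->3 5-r->2 5-r->6 6-r->2 7-r->3
step 1: apply R0 at {0↦1, 1↦4, 2↦3}  → |V|=7 |E|=6  E = 1-r->5 1-r->7 5-r->2 5-r->6 6-r->2 7-r->3
step 2: apply R0 at {0↦1, 1↦7, 2↦3}  → |V|=6 |E|=4  E = 1-r->5 5-r->2 5-r->6 6-r->2
step 3: apply R0 at {0↦5, 1↦6, 2↦2}  → |V|=5 |E|=2  E = 1-r->5 5-r->2
step 4: apply R0 at {0↦1, 1↦5, 2↦2}  → |V|=4 |E|=0  E = ∅
final graph: no rule applies after step 4

Answer: 4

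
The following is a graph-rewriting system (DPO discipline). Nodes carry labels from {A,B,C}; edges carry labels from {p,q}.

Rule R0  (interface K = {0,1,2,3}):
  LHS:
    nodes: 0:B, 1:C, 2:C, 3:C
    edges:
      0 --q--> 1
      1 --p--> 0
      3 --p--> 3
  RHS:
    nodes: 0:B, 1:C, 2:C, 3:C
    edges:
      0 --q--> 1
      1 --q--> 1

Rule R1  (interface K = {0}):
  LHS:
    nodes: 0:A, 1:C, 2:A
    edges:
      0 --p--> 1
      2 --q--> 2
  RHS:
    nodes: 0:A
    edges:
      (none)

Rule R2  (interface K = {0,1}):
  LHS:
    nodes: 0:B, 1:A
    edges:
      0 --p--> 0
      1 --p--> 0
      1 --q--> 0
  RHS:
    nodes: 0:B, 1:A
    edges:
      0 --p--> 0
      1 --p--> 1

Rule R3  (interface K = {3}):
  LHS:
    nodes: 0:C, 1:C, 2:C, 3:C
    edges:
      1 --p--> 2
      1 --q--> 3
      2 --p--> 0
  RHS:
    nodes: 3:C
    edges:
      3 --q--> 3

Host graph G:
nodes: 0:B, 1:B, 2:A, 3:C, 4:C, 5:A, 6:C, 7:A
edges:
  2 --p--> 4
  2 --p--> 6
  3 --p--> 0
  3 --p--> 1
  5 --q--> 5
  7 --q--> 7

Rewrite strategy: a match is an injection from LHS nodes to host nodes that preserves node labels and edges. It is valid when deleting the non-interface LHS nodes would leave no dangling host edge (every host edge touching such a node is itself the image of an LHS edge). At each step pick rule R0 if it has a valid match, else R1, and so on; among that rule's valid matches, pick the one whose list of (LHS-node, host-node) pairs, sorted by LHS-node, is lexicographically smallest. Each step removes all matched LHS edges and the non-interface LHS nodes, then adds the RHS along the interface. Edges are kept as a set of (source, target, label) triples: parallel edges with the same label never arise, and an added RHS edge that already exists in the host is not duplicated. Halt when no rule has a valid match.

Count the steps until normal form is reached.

initial: |V|=8 |E|=6  E = 2-p->4 2-p->6 3-p->0 3-p->1 5-q->5 7-q->7
step 1: apply R1 at {0↦2, 1↦4, 2↦5}  → |V|=6 |E|=4  E = 2-p->6 3-p->0 3-p->1 7-q->7
step 2: apply R1 at {0↦2, 1↦6, 2↦7}  → |V|=4 |E|=2  E = 3-p->0 3-p->1
halt: no rule applies after step 2

Answer: 2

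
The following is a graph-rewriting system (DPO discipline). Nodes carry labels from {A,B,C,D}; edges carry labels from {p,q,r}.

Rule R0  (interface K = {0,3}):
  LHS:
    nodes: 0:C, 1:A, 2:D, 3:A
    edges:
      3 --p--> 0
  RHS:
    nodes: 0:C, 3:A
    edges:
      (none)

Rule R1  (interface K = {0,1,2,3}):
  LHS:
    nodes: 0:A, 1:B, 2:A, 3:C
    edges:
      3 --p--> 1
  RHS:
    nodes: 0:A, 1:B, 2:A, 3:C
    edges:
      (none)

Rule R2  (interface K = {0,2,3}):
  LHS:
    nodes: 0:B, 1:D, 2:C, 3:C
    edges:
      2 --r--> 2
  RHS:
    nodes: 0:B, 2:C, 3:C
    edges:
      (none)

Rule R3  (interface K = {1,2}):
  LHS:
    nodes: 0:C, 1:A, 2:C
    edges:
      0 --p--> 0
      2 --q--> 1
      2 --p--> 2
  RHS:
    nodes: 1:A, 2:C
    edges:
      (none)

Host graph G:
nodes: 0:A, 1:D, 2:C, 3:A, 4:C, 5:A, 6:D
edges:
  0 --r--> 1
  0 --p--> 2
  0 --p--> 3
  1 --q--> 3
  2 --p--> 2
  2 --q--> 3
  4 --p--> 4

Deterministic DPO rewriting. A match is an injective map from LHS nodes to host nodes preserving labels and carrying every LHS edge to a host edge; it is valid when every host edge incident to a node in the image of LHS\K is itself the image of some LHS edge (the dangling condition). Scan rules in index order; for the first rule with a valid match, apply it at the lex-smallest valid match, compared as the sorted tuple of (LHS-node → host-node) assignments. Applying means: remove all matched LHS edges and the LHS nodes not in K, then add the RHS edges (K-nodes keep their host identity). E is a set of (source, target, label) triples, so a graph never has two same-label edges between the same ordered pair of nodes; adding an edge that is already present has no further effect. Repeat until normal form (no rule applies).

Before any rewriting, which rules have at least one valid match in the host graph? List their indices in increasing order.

Answer: [R0,R3]

Derivation:
R0: 1 valid match — {0↦2, 1↦5, 2↦6, 3↦0}
R1: no valid match — LHS pattern not found
R2: no valid match — LHS pattern not found
R3: 1 valid match — {0↦4, 1↦3, 2↦2}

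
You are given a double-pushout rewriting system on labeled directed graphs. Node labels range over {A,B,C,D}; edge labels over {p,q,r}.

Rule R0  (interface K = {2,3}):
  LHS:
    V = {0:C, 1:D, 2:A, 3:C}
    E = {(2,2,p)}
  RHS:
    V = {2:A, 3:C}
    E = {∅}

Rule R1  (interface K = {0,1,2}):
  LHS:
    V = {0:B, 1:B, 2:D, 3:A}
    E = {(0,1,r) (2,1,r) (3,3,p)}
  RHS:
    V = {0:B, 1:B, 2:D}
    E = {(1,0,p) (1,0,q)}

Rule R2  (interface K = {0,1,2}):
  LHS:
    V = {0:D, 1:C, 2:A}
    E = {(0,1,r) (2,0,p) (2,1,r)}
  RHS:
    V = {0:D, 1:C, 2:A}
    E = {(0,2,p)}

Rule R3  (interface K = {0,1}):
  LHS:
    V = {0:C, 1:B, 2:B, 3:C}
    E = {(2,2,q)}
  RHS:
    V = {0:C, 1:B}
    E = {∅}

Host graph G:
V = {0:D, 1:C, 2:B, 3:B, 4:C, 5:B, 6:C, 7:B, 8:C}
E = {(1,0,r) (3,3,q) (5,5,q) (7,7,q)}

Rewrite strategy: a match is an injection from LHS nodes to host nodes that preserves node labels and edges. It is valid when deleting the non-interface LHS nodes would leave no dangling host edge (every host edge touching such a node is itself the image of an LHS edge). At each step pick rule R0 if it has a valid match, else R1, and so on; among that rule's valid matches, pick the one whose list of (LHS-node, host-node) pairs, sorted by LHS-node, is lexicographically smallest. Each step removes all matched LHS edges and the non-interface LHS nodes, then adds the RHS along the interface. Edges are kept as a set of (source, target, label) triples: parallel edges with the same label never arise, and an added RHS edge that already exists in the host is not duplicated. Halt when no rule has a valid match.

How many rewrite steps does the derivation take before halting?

[0] host  ⇒  9 nodes, 4 edges  {1-r->0 3-q->3 5-q->5 7-q->7}
[1] R3 @ {0↦1, 1↦2, 2↦3, 3↦4}  ⇒  7 nodes, 3 edges  {1-r->0 5-q->5 7-q->7}
[2] R3 @ {0↦1, 1↦2, 2↦5, 3↦6}  ⇒  5 nodes, 2 edges  {1-r->0 7-q->7}
[3] R3 @ {0↦1, 1↦2, 2↦7, 3↦8}  ⇒  3 nodes, 1 edges  {1-r->0}
halt: no rule applies after step 3

Answer: 3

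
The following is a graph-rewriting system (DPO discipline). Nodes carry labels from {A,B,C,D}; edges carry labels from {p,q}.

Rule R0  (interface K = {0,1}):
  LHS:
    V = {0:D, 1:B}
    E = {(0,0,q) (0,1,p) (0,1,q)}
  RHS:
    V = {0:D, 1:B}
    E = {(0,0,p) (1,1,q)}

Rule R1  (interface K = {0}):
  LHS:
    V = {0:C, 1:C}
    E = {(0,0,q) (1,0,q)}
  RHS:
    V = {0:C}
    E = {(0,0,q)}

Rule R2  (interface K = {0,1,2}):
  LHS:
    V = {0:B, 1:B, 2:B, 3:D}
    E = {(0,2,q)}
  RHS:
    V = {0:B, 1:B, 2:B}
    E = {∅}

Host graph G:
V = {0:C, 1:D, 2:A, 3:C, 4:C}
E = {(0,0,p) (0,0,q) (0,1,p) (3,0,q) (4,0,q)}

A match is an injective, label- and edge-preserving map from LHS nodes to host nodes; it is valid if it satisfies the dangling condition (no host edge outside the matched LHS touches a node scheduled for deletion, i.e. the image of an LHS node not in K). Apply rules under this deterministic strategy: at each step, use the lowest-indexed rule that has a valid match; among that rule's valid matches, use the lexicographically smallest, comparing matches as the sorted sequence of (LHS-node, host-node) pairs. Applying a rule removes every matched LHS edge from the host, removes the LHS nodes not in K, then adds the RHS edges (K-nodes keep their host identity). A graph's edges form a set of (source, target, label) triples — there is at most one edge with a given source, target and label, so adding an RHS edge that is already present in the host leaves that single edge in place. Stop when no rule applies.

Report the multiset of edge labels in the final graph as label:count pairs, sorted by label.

Answer: p:2 q:1

Rewrite trace:
[0] host  ⇒  5 nodes, 5 edges  {0-p->0 0-q->0 0-p->1 3-q->0 4-q->0}
[1] R1 @ {0↦0, 1↦3}  ⇒  4 nodes, 4 edges  {0-p->0 0-q->0 0-p->1 4-q->0}
[2] R1 @ {0↦0, 1↦4}  ⇒  3 nodes, 3 edges  {0-p->0 0-q->0 0-p->1}
normal form: no rule applies after step 2
NF edges: [(0, 0, 'p'), (0, 0, 'q'), (0, 1, 'p')]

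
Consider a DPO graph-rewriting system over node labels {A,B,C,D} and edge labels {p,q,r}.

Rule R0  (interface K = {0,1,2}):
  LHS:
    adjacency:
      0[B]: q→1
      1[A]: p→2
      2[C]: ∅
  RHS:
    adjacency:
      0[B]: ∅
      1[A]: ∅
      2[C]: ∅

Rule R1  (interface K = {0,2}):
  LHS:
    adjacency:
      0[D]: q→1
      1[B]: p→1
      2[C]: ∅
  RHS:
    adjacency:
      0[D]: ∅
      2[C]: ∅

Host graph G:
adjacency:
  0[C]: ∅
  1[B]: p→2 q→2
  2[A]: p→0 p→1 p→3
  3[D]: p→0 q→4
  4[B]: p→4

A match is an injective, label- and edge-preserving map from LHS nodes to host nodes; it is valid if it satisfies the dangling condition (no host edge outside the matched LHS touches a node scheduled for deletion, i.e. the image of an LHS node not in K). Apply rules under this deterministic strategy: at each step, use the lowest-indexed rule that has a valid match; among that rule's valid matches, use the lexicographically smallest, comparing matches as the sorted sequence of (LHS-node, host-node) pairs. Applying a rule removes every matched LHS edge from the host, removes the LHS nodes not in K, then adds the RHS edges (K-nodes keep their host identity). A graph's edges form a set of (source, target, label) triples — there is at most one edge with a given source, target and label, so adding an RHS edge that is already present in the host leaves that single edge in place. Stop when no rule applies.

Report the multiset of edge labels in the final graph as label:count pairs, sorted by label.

initial: |V|=5 |E|=8  E = 1-p->2 1-q->2 2-p->0 2-p->1 2-p->3 3-p->0 3-q->4 4-p->4
step 1: apply R0 at {0↦1, 1↦2, 2↦0}  → |V|=5 |E|=6  E = 1-p->2 2-p->1 2-p->3 3-p->0 3-q->4 4-p->4
step 2: apply R1 at {0↦3, 1↦4, 2↦0}  → |V|=4 |E|=4  E = 1-p->2 2-p->1 2-p->3 3-p->0
final graph: no rule applies after step 2
NF edges: [(1, 2, 'p'), (2, 1, 'p'), (2, 3, 'p'), (3, 0, 'p')]

Answer: p:4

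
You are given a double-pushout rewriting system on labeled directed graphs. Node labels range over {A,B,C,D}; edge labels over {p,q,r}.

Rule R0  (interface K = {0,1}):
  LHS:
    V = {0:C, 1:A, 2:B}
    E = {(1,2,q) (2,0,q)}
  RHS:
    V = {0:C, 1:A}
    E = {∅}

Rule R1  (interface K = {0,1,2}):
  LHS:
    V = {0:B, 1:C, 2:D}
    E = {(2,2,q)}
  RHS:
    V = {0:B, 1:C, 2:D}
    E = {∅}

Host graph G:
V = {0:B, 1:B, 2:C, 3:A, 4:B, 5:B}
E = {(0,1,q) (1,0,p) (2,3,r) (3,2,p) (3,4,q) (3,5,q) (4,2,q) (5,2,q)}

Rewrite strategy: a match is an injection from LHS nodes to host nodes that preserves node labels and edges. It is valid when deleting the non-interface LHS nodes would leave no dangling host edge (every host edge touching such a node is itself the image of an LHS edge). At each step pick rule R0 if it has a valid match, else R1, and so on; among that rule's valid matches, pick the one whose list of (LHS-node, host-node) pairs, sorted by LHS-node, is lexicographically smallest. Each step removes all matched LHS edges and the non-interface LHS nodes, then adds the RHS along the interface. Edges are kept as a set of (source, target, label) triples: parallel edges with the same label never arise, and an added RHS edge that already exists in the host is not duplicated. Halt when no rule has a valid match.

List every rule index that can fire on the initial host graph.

R0: 2 valid matches — {0↦2, 1↦3, 2↦4}, {0↦2, 1↦3, 2↦5}
R1: no valid match — LHS pattern not found

Answer: [R0]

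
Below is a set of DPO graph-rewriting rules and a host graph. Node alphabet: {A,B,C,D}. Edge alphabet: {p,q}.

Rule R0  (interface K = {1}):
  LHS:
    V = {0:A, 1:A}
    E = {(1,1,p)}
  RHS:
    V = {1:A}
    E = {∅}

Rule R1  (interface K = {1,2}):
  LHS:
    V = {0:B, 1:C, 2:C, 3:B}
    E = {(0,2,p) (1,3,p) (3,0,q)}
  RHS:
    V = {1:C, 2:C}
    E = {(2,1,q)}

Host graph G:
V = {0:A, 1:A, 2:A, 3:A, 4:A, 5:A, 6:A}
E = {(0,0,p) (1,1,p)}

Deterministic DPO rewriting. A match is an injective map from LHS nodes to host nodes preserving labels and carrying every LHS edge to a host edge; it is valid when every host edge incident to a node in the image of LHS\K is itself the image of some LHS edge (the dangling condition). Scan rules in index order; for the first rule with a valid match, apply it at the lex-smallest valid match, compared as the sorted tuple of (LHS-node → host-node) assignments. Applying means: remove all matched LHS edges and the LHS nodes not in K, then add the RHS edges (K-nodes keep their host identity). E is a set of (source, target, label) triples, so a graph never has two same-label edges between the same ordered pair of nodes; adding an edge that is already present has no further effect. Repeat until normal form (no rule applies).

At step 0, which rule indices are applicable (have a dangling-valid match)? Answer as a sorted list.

Answer: [R0]

Derivation:
R0: 10 valid matches — {0↦2, 1↦0}, {0↦2, 1↦1}, {0↦3, 1↦0} (+7 more)
R1: no valid match — LHS pattern not found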